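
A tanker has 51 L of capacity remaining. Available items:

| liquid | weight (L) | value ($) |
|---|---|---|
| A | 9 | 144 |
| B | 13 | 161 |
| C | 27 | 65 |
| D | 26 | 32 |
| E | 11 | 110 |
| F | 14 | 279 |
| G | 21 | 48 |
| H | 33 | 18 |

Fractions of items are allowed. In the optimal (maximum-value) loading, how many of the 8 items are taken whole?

4

Sort by value per unit weight and fill in that order.
Ratios (sorted): F 19.93, A 16.00, B 12.38, E 10.00, C 2.41, G 2.29, D 1.23, H 0.55
take F (14 @ 279); take A (9 @ 144); take B (13 @ 161); take E (11 @ 110); take 4/27 of C → 9.63. Capacity used 51/51.
4 item(s) taken whole; one partial (take 4/27 of C).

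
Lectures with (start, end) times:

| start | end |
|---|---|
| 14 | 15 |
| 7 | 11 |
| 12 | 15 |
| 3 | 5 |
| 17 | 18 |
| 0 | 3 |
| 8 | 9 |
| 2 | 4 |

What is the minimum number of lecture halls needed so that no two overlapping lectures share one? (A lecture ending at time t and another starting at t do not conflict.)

2

Events (time:±→running): 0:+→1 2:+→2 … peak 2.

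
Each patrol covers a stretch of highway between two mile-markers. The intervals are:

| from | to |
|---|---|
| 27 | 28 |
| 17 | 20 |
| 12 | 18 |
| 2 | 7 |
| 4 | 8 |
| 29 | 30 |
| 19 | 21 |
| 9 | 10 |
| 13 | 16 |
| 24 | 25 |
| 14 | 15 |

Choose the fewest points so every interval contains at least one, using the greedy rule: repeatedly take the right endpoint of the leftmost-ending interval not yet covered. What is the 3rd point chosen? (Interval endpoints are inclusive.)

Process intervals by earliest right end; each time one isn't hit yet, stab at its right endpoint.
By right end: [2,7]  [4,8]  [9,10]  [14,15]  [13,16]  [12,18]  [17,20]  [19,21]  [24,25]  [27,28]  [29,30]
[2,7] uncovered → point at 7; [9,10] uncovered → point at 10; [14,15] uncovered → point at 15; [17,20] uncovered → point at 20; [24,25] uncovered → point at 25; [27,28] uncovered → point at 28; [29,30] uncovered → point at 30.
Points: 7, 10, 15, 20, 25, 28, 30 (7 total).

15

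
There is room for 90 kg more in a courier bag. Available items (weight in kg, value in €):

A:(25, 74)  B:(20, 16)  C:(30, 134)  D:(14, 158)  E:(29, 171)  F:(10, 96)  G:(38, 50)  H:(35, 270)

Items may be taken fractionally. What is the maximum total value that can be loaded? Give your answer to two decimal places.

Order: D (158/14=11.29) > F (96/10=9.60) > H (270/35=7.71) > E (171/29=5.90) > C (134/30=4.47) > A (74/25=2.96) > G (50/38=1.32) > B (16/20=0.80)
Fill: take D (14 @ 158) → take F (10 @ 96) → take H (35 @ 270) → take E (29 @ 171) → take 2/30 of C → 8.93; 90/90 used.
Total value = 703.93

703.93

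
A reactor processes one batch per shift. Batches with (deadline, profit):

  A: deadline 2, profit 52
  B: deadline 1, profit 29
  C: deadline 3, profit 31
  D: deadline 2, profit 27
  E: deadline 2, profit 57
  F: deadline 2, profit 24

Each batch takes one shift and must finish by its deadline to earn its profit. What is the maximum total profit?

By profit: E(d2,57), A(d2,52), C(d3,31), B(d1,29), D(d2,27), F(d2,24)
E→slot 2; A→slot 1; C→slot 3; B skipped; D skipped; F skipped.
Profit = 52 + 57 + 31 = 140

140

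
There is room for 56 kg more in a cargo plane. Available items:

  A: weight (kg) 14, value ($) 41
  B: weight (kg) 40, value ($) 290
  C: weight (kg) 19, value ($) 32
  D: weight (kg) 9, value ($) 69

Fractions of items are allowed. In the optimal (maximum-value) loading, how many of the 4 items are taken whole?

2

Ratios (sorted): D 7.67, B 7.25, A 2.93, C 1.68
take D (9 @ 69); take B (40 @ 290); take 7/14 of A → 20.50. Capacity used 56/56.
2 item(s) taken whole; one partial (take 7/14 of A).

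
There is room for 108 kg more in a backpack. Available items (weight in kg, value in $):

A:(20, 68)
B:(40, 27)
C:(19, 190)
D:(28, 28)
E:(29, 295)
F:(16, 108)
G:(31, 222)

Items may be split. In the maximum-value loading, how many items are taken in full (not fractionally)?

4

Greedy by value/weight ratio, highest first.
Order: E (295/29=10.17) > C (190/19=10.00) > G (222/31=7.16) > F (108/16=6.75) > A (68/20=3.40) > D (28/28=1.00) > B (27/40=0.68)
Fill: take E (29 @ 295) → take C (19 @ 190) → take G (31 @ 222) → take F (16 @ 108) → take 13/20 of A → 44.20; 108/108 used.
4 item(s) taken whole; one partial (take 13/20 of A).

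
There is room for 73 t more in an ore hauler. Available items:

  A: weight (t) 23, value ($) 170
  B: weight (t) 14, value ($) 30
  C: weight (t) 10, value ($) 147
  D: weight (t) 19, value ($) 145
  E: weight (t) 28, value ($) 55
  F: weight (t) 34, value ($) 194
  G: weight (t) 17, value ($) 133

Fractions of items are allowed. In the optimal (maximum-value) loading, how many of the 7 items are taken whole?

4

Ratios (sorted): C 14.70, G 7.82, D 7.63, A 7.39, F 5.71, B 2.14, E 1.96
take C (10 @ 147); take G (17 @ 133); take D (19 @ 145); take A (23 @ 170); take 4/34 of F → 22.82. Capacity used 73/73.
4 item(s) taken whole; one partial (take 4/34 of F).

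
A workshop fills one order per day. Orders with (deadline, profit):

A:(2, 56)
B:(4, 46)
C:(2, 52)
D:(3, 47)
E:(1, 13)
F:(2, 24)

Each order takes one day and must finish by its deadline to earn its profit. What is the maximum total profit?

Take jobs in profit order; each goes to the latest open slot no later than its deadline.
Profit order: A=56 C=52 D=47 B=46 F=24 E=13
Assign: A→slot 2, C→slot 1, D→slot 3, B→slot 4, F skipped, E skipped.
Slots: [1:C] [2:A] [3:D] [4:B]
Profit = 52 + 56 + 47 + 46 = 201

201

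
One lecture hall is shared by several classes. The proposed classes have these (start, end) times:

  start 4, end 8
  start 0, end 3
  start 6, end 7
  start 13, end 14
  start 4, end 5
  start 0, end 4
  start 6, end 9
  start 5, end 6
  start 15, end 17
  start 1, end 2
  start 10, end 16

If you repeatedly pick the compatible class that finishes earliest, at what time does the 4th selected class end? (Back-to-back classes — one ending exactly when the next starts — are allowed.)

Greedy by earliest finish: after sorting by end time, pick each interval compatible with the last pick.
By end time: (1,2), (0,3), (0,4), (4,5), (5,6), (6,7), (4,8), (6,9), (13,14), (10,16), (15,17).
Pick (1,2); next start ≥ 2 → (4,5); next start ≥ 5 → (5,6); next start ≥ 6 → (6,7); next start ≥ 7 → (13,14); next start ≥ 14 → (15,17).
Selected: (1,2) (4,5) (5,6) (6,7) (13,14) (15,17)

7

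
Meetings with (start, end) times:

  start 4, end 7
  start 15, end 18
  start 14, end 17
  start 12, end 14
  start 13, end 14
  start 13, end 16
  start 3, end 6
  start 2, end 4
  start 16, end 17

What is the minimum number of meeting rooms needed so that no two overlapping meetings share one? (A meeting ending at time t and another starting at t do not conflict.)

3

starts: [2, 3, 4, 12, 13, 13, 14, 15, 16]
ends:   [4, 6, 7, 14, 14, 16, 17, 17, 18]
s2→1 s3→2 e4→1 s4→2 e6→1 e7→0 s12→1 s13→2 s13→3  — peak 3.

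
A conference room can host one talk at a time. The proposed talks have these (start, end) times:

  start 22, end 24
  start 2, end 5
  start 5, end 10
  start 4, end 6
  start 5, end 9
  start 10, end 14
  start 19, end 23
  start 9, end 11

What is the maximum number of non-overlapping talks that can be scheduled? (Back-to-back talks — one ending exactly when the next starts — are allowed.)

Order by finish time; keep every interval that doesn't clash with the previous kept one.
By end time: (2,5), (4,6), (5,9), (5,10), (9,11), (10,14), (19,23), (22,24).
Pick (2,5); next start ≥ 5 → (5,9); next start ≥ 9 → (9,11); next start ≥ 11 → (19,23).
Selected 4 talks.

4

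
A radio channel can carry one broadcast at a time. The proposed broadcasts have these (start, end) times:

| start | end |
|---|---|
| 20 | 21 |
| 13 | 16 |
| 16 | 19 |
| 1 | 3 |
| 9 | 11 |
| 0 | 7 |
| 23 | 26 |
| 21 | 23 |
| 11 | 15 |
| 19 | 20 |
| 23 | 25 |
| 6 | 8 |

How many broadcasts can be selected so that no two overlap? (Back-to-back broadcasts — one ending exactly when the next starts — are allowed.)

By end time: (1,3), (0,7), (6,8), (9,11), (11,15), (13,16), (16,19), (19,20), (20,21), (21,23), (23,25), (23,26).
Pick (1,3); next start ≥ 3 → (6,8); next start ≥ 8 → (9,11); next start ≥ 11 → (11,15); next start ≥ 15 → (16,19); next start ≥ 19 → (19,20); next start ≥ 20 → (20,21); next start ≥ 21 → (21,23); next start ≥ 23 → (23,25).
Selected 9 broadcasts.

9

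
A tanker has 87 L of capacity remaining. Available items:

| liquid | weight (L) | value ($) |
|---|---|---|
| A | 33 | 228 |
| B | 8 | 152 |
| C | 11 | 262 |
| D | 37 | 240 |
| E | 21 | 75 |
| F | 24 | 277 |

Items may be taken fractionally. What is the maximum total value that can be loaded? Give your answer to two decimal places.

990.35

Order: C (262/11=23.82) > B (152/8=19.00) > F (277/24=11.54) > A (228/33=6.91) > D (240/37=6.49) > E (75/21=3.57)
Fill: take C (11 @ 262) → take B (8 @ 152) → take F (24 @ 277) → take A (33 @ 228) → take 11/37 of D → 71.35; 87/87 used.
Total value = 990.35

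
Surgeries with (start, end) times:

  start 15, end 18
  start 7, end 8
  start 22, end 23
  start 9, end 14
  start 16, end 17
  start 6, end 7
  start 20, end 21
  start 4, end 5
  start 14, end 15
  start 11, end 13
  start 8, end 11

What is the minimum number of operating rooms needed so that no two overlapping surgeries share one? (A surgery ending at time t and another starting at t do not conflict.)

starts: [4, 6, 7, 8, 9, 11, 14, 15, 16, 20, 22]
ends:   [5, 7, 8, 11, 13, 14, 15, 17, 18, 21, 23]
s4→1 e5→0 s6→1 e7→0 s7→1 e8→0 s8→1 s9→2  — peak 2.

2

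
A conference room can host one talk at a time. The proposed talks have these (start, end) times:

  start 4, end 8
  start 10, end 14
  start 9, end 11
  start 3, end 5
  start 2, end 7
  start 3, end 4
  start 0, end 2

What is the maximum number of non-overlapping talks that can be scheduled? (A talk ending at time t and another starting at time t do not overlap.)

Greedy by earliest finish: after sorting by end time, pick each interval compatible with the last pick.
Sorted by end: (0,2)  (3,4)  (3,5)  (2,7)  (4,8)  (9,11)  (10,14)
take (0,2); take (3,4); skip (3,5); take (4,8); take (9,11).
Selected 4 talks.

4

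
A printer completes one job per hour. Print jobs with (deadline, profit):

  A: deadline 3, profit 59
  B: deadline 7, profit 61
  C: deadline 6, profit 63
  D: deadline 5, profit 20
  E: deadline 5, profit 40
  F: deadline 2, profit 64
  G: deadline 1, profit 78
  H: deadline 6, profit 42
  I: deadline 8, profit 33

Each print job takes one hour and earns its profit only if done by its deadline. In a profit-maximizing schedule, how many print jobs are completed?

8

Take jobs in profit order; each goes to the latest open slot no later than its deadline.
Profit order: G=78 F=64 C=63 B=61 A=59 H=42 E=40 I=33 D=20
Assign: G→slot 1, F→slot 2, C→slot 6, B→slot 7, A→slot 3, H→slot 5, E→slot 4, I→slot 8, D skipped.
Slots: [1:G] [2:F] [3:A] [4:E] [5:H] [6:C] [7:B] [8:I]
8 of 9 scheduled.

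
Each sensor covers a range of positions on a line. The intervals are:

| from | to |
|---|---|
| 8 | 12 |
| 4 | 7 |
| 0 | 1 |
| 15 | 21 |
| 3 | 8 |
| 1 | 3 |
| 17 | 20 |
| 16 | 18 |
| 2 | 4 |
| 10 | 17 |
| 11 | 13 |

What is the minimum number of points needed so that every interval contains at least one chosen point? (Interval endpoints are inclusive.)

4

Sorted: [0,1] [1,3] [2,4] [4,7] [3,8] [8,12] [11,13] [10,17] [16,18] [17,20] [15,21]
{[0,1],[1,3]} hit by 1; {[2,4],[4,7],[3,8]} hit by 4; {[8,12],[11,13],[10,17]} hit by 12; {[16,18],[17,20],[15,21]} hit by 18.
Points: 1, 4, 12, 18 (4 total).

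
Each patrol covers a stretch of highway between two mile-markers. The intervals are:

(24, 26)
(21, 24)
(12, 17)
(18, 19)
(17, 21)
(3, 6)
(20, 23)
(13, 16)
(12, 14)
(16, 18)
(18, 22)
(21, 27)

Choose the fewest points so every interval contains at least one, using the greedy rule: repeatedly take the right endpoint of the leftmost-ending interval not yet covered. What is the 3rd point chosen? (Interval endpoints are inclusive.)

18

Process intervals by earliest right end; each time one isn't hit yet, stab at its right endpoint.
Sorted: [3,6] [12,14] [13,16] [12,17] [16,18] [18,19] [17,21] [18,22] [20,23] [21,24] [24,26] [21,27]
{[3,6]} hit by 6; {[12,14],[13,16],[12,17]} hit by 14; {[16,18],[18,19],[17,21],[18,22]} hit by 18; {[20,23],[21,24]} hit by 23; {[24,26],[21,27]} hit by 26.
Points: 6, 14, 18, 23, 26 (5 total).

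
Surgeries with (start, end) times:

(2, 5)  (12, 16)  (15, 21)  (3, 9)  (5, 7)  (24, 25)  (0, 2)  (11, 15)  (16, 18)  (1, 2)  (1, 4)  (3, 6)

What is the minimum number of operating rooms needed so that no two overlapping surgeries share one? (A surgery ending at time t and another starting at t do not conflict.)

4

Events (time:±→running): 0:+→1 1:+→2 1:+→3 2:-→2 2:-→1 2:+→2 3:+→3 3:+→4 … peak 4.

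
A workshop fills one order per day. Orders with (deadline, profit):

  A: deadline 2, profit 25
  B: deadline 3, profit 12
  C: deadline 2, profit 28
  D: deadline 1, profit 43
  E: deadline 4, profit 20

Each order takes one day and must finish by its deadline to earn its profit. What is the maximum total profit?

103

By profit: D(d1,43), C(d2,28), A(d2,25), E(d4,20), B(d3,12)
D→slot 1; C→slot 2; A skipped; E→slot 4; B→slot 3.
Profit = 43 + 28 + 12 + 20 = 103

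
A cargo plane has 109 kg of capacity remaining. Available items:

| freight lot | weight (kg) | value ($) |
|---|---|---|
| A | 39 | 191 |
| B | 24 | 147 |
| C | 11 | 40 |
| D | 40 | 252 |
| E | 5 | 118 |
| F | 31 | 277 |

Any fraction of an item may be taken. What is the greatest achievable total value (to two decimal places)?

Sort by value per unit weight and fill in that order.
Order: E (118/5=23.60) > F (277/31=8.94) > D (252/40=6.30) > B (147/24=6.12) > A (191/39=4.90) > C (40/11=3.64)
Fill: take E (5 @ 118) → take F (31 @ 277) → take D (40 @ 252) → take B (24 @ 147) → take 9/39 of A → 44.08; 109/109 used.
Total value = 838.08

838.08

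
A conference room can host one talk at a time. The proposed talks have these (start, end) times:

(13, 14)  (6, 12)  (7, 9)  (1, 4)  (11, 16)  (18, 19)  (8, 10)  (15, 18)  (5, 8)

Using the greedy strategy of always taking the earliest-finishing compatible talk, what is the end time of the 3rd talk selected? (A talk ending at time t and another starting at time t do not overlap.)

By end time: (1,4), (5,8), (7,9), (8,10), (6,12), (13,14), (11,16), (15,18), (18,19).
Pick (1,4); next start ≥ 4 → (5,8); next start ≥ 8 → (8,10); next start ≥ 10 → (13,14); next start ≥ 14 → (15,18); next start ≥ 18 → (18,19).
Selected: (1,4) (5,8) (8,10) (13,14) (15,18) (18,19)

10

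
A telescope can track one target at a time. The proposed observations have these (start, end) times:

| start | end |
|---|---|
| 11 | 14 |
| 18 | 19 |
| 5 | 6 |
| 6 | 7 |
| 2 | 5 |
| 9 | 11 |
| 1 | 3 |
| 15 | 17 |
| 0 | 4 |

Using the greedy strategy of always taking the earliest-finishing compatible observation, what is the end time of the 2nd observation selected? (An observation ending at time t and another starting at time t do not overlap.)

6

Sort by end time and greedily take each interval whose start is ≥ the last chosen end.
Sorted by end: (1,3)  (0,4)  (2,5)  (5,6)  (6,7)  (9,11)  (11,14)  (15,17)  (18,19)
take (1,3); skip (2,5); take (5,6); take (6,7); take (9,11); take (11,14); take (15,17); take (18,19).
Selected: (1,3) (5,6) (6,7) (9,11) (11,14) (15,17) (18,19)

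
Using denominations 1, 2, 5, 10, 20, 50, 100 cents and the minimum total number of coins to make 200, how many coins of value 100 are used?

Use the largest denomination that fits, subtract, and repeat.
200 = 2×100
Count of 100: 2

2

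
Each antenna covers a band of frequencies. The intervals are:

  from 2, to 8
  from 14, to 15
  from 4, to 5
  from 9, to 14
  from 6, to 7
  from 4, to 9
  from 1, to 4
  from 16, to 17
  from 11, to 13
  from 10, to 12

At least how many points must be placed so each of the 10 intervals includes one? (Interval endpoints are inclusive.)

5

Sort by right endpoint; whenever an interval is uncovered, place a point at its right end.
By right end: [1,4]  [4,5]  [6,7]  [2,8]  [4,9]  [10,12]  [11,13]  [9,14]  [14,15]  [16,17]
[1,4] uncovered → point at 4; [6,7] uncovered → point at 7; [10,12] uncovered → point at 12; [14,15] uncovered → point at 15; [16,17] uncovered → point at 17.
Points: 4, 7, 12, 15, 17 (5 total).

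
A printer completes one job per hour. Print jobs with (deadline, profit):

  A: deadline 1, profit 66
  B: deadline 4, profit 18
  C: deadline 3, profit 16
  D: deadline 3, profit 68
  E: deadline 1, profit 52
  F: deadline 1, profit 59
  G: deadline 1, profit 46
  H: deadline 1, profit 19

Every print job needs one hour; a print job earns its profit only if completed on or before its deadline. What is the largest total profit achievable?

Take jobs in profit order; each goes to the latest open slot no later than its deadline.
By profit: D(d3,68), A(d1,66), F(d1,59), E(d1,52), G(d1,46), H(d1,19), B(d4,18), C(d3,16)
D→slot 3; A→slot 1; F skipped; E skipped; G skipped; H skipped; B→slot 4; C→slot 2.
Profit = 66 + 16 + 68 + 18 = 168

168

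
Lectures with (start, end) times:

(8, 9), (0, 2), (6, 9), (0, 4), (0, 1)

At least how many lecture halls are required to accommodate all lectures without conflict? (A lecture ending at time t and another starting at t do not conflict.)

starts: [0, 0, 0, 6, 8]
ends:   [1, 2, 4, 9, 9]
s0→1 s0→2 s0→3  — peak 3.

3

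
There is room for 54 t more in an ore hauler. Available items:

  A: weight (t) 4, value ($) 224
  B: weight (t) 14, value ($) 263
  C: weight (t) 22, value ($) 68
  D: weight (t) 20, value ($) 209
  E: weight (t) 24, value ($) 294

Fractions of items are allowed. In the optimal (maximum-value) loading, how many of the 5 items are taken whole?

3

Greedy by value/weight ratio, highest first.
Ratios (sorted): A 56.00, B 18.79, E 12.25, D 10.45, C 3.09
take A (4 @ 224); take B (14 @ 263); take E (24 @ 294); take 12/20 of D → 125.40. Capacity used 54/54.
3 item(s) taken whole; one partial (take 12/20 of D).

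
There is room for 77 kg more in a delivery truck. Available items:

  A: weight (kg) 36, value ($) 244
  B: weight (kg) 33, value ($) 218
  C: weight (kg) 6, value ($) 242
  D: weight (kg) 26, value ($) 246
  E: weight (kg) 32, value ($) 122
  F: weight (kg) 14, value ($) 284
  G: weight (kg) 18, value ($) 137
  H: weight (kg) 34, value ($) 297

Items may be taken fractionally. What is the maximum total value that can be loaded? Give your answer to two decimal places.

1042.79

Sort by value per unit weight and fill in that order.
Ratios (sorted): C 40.33, F 20.29, D 9.46, H 8.74, G 7.61, A 6.78, B 6.61, E 3.81
take C (6 @ 242); take F (14 @ 284); take D (26 @ 246); take 31/34 of H → 270.79. Capacity used 77/77.
Total value = 1042.79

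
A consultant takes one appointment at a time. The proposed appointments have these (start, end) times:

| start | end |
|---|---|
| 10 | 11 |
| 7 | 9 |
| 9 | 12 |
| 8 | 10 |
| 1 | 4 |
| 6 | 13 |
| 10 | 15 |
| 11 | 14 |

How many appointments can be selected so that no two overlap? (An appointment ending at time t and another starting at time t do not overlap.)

4

Sorted by end: (1,4)  (7,9)  (8,10)  (10,11)  (9,12)  (6,13)  (11,14)  (10,15)
take (1,4); take (7,9); take (10,11); skip (9,12); take (11,14); skip (10,15).
Selected 4 appointments.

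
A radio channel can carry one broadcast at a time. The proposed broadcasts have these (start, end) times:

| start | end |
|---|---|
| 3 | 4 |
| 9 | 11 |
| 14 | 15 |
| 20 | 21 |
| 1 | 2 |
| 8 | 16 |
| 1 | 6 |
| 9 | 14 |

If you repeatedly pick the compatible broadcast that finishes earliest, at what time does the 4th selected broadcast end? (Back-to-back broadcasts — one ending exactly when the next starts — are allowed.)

15

Greedy by earliest finish: after sorting by end time, pick each interval compatible with the last pick.
By end time: (1,2), (3,4), (1,6), (9,11), (9,14), (14,15), (8,16), (20,21).
Pick (1,2); next start ≥ 2 → (3,4); next start ≥ 4 → (9,11); next start ≥ 11 → (14,15); next start ≥ 15 → (20,21).
Selected: (1,2) (3,4) (9,11) (14,15) (20,21)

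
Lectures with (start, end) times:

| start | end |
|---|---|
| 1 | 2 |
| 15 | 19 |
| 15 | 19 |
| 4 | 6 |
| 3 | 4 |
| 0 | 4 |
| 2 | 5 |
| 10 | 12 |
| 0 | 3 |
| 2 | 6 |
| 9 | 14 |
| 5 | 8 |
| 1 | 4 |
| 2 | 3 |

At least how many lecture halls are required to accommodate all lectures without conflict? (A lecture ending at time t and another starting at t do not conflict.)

Events (time:±→running): 0:+→1 0:+→2 1:+→3 1:+→4 2:-→3 2:+→4 2:+→5 2:+→6 … peak 6.

6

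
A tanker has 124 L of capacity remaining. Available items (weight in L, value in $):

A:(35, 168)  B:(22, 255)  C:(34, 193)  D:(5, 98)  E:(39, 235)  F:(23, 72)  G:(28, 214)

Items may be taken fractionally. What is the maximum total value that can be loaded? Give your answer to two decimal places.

Ratios (sorted): D 19.60, B 11.59, G 7.64, E 6.03, C 5.68, A 4.80, F 3.13
take D (5 @ 98); take B (22 @ 255); take G (28 @ 214); take E (39 @ 235); take 30/34 of C → 170.29. Capacity used 124/124.
Total value = 972.29

972.29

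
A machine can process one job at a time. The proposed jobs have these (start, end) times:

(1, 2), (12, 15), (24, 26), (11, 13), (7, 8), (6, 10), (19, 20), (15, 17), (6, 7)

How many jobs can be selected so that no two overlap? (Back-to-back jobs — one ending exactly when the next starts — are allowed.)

Greedy by earliest finish: after sorting by end time, pick each interval compatible with the last pick.
Sorted by end: (1,2)  (6,7)  (7,8)  (6,10)  (11,13)  (12,15)  (15,17)  (19,20)  (24,26)
take (1,2); take (6,7); take (7,8); skip (6,10); take (11,13); take (15,17); take (19,20); take (24,26).
Selected 7 jobs.

7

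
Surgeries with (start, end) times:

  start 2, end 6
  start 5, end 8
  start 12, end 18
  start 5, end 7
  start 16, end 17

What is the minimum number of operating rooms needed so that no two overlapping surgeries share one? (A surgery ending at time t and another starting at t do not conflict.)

starts: [2, 5, 5, 12, 16]
ends:   [6, 7, 8, 17, 18]
s2→1 s5→2 s5→3  — peak 3.

3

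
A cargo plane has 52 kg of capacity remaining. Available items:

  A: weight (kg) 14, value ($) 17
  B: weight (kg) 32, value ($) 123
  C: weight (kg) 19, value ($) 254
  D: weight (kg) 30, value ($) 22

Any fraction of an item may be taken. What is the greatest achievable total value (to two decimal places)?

378.21

Greedy by value/weight ratio, highest first.
Ratios (sorted): C 13.37, B 3.84, A 1.21, D 0.73
take C (19 @ 254); take B (32 @ 123); take 1/14 of A → 1.21. Capacity used 52/52.
Total value = 378.21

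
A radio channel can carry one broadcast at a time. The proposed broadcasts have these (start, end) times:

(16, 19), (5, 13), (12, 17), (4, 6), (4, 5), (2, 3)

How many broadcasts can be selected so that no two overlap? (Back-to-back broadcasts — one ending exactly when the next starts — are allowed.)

By end time: (2,3), (4,5), (4,6), (5,13), (12,17), (16,19).
Pick (2,3); next start ≥ 3 → (4,5); next start ≥ 5 → (5,13); next start ≥ 13 → (16,19).
Selected 4 broadcasts.

4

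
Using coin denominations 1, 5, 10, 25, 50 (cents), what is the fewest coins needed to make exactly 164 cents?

8

Use the largest denomination that fits, subtract, and repeat.
164 − 3×50→14 − 1×10→4 − 4×1→0
Total coins = 3 + 1 + 4 = 8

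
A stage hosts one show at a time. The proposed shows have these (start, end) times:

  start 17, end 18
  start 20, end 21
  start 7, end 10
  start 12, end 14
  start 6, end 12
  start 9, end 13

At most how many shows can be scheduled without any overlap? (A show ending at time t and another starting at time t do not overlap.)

4

Sorted by end: (7,10)  (6,12)  (9,13)  (12,14)  (17,18)  (20,21)
take (7,10); skip (9,13); take (12,14); take (17,18); take (20,21).
Selected 4 shows.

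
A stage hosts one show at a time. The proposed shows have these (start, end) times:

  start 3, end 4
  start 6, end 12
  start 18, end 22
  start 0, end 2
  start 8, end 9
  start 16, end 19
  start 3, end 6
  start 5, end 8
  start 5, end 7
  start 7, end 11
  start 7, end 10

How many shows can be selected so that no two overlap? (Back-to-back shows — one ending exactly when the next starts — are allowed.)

5

By end time: (0,2), (3,4), (3,6), (5,7), (5,8), (8,9), (7,10), (7,11), (6,12), (16,19), (18,22).
Pick (0,2); next start ≥ 2 → (3,4); next start ≥ 4 → (5,7); next start ≥ 7 → (8,9); next start ≥ 9 → (16,19).
Selected 5 shows.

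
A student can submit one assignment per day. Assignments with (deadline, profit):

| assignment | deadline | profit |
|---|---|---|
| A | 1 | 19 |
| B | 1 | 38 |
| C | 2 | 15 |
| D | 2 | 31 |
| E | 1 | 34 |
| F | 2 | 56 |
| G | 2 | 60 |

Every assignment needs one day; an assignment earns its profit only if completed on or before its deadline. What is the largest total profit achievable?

Sort by profit descending; place each in the latest free slot ≤ its deadline.
Profit order: G=60 F=56 B=38 E=34 D=31 A=19 C=15
Assign: G→slot 2, F→slot 1, B skipped, E skipped, D skipped, A skipped, C skipped.
Slots: [1:F] [2:G]
Profit = 56 + 60 = 116

116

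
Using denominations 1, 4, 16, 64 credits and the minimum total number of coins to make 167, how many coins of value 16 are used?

167 − 2×64→39 − 2×16→7 − 1×4→3 − 3×1→0
Count of 16: 2

2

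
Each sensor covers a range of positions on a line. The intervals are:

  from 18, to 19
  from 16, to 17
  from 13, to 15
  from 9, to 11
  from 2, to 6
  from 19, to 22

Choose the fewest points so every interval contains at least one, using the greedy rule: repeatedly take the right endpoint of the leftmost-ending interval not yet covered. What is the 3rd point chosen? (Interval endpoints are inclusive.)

Sorted: [2,6] [9,11] [13,15] [16,17] [18,19] [19,22]
{[2,6]} hit by 6; {[9,11]} hit by 11; {[13,15]} hit by 15; {[16,17]} hit by 17; {[18,19],[19,22]} hit by 19.
Points: 6, 11, 15, 17, 19 (5 total).

15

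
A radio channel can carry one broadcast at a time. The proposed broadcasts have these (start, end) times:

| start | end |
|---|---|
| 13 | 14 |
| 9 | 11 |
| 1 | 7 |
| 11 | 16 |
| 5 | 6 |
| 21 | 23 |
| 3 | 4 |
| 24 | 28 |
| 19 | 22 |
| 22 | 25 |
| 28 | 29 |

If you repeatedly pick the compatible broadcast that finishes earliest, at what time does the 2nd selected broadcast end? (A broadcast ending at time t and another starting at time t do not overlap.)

6

Greedy by earliest finish: after sorting by end time, pick each interval compatible with the last pick.
Sorted by end: (3,4)  (5,6)  (1,7)  (9,11)  (13,14)  (11,16)  (19,22)  (21,23)  (22,25)  (24,28)  (28,29)
take (3,4); take (5,6); take (9,11); take (13,14); skip (11,16); take (19,22); take (22,25); take (28,29).
Selected: (3,4) (5,6) (9,11) (13,14) (19,22) (22,25) (28,29)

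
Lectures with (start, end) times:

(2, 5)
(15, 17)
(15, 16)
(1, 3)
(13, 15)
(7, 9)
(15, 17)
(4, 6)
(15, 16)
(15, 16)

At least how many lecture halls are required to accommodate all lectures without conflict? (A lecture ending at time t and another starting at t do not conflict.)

starts: [1, 2, 4, 7, 13, 15, 15, 15, 15, 15]
ends:   [3, 5, 6, 9, 15, 16, 16, 16, 17, 17]
s1→1 s2→2 e3→1 s4→2 e5→1 e6→0 s7→1 e9→0 s13→1 e15→0 s15→1 s15→2 s15→3 s15→4 s15→5  — peak 5.

5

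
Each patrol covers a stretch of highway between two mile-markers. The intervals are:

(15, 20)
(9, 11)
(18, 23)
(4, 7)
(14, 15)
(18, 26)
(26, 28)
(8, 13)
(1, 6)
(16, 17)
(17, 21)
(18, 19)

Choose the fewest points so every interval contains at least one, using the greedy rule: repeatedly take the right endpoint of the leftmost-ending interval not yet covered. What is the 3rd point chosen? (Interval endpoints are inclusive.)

15

Sort by right endpoint; whenever an interval is uncovered, place a point at its right end.
By right end: [1,6]  [4,7]  [9,11]  [8,13]  [14,15]  [16,17]  [18,19]  [15,20]  [17,21]  [18,23]  [18,26]  [26,28]
[1,6] uncovered → point at 6; [9,11] uncovered → point at 11; [14,15] uncovered → point at 15; [16,17] uncovered → point at 17; [18,19] uncovered → point at 19; [26,28] uncovered → point at 28.
Points: 6, 11, 15, 17, 19, 28 (6 total).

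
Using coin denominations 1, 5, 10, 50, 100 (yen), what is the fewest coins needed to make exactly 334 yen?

10

Greedy: take as many of the largest coin as possible, then repeat with the remainder.
334 − 3×100→34 − 3×10→4 − 4×1→0
Total coins = 3 + 3 + 4 = 10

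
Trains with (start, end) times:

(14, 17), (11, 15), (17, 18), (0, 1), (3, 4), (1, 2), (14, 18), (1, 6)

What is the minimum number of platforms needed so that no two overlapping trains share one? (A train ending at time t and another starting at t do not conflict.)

3

starts: [0, 1, 1, 3, 11, 14, 14, 17]
ends:   [1, 2, 4, 6, 15, 17, 18, 18]
s0→1 e1→0 s1→1 s1→2 e2→1 s3→2 e4→1 e6→0 s11→1 s14→2 s14→3  — peak 3.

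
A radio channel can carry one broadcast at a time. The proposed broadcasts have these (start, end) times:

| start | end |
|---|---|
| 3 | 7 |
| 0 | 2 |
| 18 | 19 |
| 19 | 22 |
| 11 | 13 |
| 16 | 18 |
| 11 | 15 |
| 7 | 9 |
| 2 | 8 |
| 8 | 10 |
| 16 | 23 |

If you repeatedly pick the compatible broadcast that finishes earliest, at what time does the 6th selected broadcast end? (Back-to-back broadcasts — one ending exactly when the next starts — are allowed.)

19

By end time: (0,2), (3,7), (2,8), (7,9), (8,10), (11,13), (11,15), (16,18), (18,19), (19,22), (16,23).
Pick (0,2); next start ≥ 2 → (3,7); next start ≥ 7 → (7,9); next start ≥ 9 → (11,13); next start ≥ 13 → (16,18); next start ≥ 18 → (18,19); next start ≥ 19 → (19,22).
Selected: (0,2) (3,7) (7,9) (11,13) (16,18) (18,19) (19,22)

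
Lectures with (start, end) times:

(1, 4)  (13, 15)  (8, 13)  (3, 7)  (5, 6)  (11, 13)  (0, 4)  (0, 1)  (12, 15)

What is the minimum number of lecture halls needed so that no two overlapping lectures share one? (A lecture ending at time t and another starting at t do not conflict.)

Count concurrent intervals with a sweep; the peak is the room count.
starts: [0, 0, 1, 3, 5, 8, 11, 12, 13]
ends:   [1, 4, 4, 6, 7, 13, 13, 15, 15]
s0→1 s0→2 e1→1 s1→2 s3→3  — peak 3.

3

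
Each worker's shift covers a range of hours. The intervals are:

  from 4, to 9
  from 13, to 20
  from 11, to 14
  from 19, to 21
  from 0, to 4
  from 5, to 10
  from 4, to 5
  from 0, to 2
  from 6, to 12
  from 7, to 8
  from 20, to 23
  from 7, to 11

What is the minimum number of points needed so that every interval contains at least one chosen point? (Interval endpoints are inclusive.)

5

Sorted: [0,2] [0,4] [4,5] [7,8] [4,9] [5,10] [7,11] [6,12] [11,14] [13,20] [19,21] [20,23]
{[0,2],[0,4]} hit by 2; {[4,5]} hit by 5; {[7,8],[4,9],[5,10],[7,11],[6,12]} hit by 8; {[11,14],[13,20]} hit by 14; {[19,21],[20,23]} hit by 21.
Points: 2, 5, 8, 14, 21 (5 total).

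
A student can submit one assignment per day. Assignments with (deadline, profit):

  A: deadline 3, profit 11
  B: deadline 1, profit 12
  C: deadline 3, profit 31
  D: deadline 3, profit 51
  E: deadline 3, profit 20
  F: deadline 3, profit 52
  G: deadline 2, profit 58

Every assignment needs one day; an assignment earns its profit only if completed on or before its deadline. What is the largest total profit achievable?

161

Take jobs in profit order; each goes to the latest open slot no later than its deadline.
Profit order: G=58 F=52 D=51 C=31 E=20 B=12 A=11
Assign: G→slot 2, F→slot 3, D→slot 1, C skipped, E skipped, B skipped, A skipped.
Slots: [1:D] [2:G] [3:F]
Profit = 51 + 58 + 52 = 161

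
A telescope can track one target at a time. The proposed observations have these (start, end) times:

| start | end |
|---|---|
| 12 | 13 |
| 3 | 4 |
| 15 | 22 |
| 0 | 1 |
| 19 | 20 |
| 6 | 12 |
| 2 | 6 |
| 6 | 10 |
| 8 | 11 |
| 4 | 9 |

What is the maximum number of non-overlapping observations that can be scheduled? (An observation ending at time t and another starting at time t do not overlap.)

5

Sorted by end: (0,1)  (3,4)  (2,6)  (4,9)  (6,10)  (8,11)  (6,12)  (12,13)  (19,20)  (15,22)
take (0,1); take (3,4); skip (2,6); take (4,9); take (12,13); take (19,20).
Selected 5 observations.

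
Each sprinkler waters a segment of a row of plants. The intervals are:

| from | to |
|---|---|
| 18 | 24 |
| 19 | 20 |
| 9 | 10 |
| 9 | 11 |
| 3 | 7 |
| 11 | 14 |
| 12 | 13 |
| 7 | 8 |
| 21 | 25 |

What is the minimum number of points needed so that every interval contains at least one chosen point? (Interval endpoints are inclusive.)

By right end: [3,7]  [7,8]  [9,10]  [9,11]  [12,13]  [11,14]  [19,20]  [18,24]  [21,25]
[3,7] uncovered → point at 7; [9,10] uncovered → point at 10; [12,13] uncovered → point at 13; [19,20] uncovered → point at 20; [21,25] uncovered → point at 25.
Points: 7, 10, 13, 20, 25 (5 total).

5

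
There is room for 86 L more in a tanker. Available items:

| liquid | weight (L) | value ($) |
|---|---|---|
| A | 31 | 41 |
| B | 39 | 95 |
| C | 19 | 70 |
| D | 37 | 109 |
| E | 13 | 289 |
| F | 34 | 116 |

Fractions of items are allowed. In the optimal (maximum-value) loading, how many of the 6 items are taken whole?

Order: E (289/13=22.23) > C (70/19=3.68) > F (116/34=3.41) > D (109/37=2.95) > B (95/39=2.44) > A (41/31=1.32)
Fill: take E (13 @ 289) → take C (19 @ 70) → take F (34 @ 116) → take 20/37 of D → 58.92; 86/86 used.
3 item(s) taken whole; one partial (take 20/37 of D).

3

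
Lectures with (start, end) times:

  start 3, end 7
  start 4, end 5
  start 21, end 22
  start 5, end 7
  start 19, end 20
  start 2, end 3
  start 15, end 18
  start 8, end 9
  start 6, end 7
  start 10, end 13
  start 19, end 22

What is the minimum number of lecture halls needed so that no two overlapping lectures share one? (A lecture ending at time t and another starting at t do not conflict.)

3

Count concurrent intervals with a sweep; the peak is the room count.
starts: [2, 3, 4, 5, 6, 8, 10, 15, 19, 19, 21]
ends:   [3, 5, 7, 7, 7, 9, 13, 18, 20, 22, 22]
s2→1 e3→0 s3→1 s4→2 e5→1 s5→2 s6→3  — peak 3.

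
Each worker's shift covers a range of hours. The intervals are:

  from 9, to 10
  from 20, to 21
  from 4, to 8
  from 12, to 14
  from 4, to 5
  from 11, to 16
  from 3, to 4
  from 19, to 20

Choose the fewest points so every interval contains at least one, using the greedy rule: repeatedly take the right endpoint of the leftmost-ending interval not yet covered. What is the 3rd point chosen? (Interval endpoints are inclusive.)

14

Sort by right endpoint; whenever an interval is uncovered, place a point at its right end.
Sorted: [3,4] [4,5] [4,8] [9,10] [12,14] [11,16] [19,20] [20,21]
{[3,4],[4,5],[4,8]} hit by 4; {[9,10]} hit by 10; {[12,14],[11,16]} hit by 14; {[19,20],[20,21]} hit by 20.
Points: 4, 10, 14, 20 (4 total).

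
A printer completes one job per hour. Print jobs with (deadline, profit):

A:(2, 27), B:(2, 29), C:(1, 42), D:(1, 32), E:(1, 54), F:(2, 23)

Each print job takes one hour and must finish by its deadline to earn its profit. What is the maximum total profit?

83

Sort by profit descending; place each in the latest free slot ≤ its deadline.
Profit order: E=54 C=42 D=32 B=29 A=27 F=23
Assign: E→slot 1, C skipped, D skipped, B→slot 2, A skipped, F skipped.
Slots: [1:E] [2:B]
Profit = 54 + 29 = 83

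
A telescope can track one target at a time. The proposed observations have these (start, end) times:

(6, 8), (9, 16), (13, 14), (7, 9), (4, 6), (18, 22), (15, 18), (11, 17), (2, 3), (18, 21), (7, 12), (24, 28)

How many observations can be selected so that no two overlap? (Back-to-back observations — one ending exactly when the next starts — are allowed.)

7

Sort by end time and greedily take each interval whose start is ≥ the last chosen end.
By end time: (2,3), (4,6), (6,8), (7,9), (7,12), (13,14), (9,16), (11,17), (15,18), (18,21), (18,22), (24,28).
Pick (2,3); next start ≥ 3 → (4,6); next start ≥ 6 → (6,8); next start ≥ 8 → (13,14); next start ≥ 14 → (15,18); next start ≥ 18 → (18,21); next start ≥ 21 → (24,28).
Selected 7 observations.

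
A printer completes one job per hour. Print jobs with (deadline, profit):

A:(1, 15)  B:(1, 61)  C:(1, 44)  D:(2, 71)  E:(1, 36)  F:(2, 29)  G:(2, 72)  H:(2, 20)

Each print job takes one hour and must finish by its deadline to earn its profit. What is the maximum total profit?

143

Take jobs in profit order; each goes to the latest open slot no later than its deadline.
Profit order: G=72 D=71 B=61 C=44 E=36 F=29 H=20 A=15
Assign: G→slot 2, D→slot 1, B skipped, C skipped, E skipped, F skipped, H skipped, A skipped.
Slots: [1:D] [2:G]
Profit = 71 + 72 = 143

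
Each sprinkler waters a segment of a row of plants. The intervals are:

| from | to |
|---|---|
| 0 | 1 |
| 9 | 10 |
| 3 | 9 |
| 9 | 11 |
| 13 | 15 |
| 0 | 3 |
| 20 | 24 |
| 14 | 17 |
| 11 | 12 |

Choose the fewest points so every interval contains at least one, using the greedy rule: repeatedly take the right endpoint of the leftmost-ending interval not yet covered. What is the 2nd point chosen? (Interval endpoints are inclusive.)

9

Process intervals by earliest right end; each time one isn't hit yet, stab at its right endpoint.
By right end: [0,1]  [0,3]  [3,9]  [9,10]  [9,11]  [11,12]  [13,15]  [14,17]  [20,24]
[0,1] uncovered → point at 1; [3,9] uncovered → point at 9; [11,12] uncovered → point at 12; [13,15] uncovered → point at 15; [20,24] uncovered → point at 24.
Points: 1, 9, 12, 15, 24 (5 total).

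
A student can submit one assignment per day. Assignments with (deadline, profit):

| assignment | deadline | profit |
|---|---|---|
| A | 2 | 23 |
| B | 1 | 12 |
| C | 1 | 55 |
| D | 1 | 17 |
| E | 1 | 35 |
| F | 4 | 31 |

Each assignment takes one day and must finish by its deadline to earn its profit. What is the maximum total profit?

Sort by profit descending; place each in the latest free slot ≤ its deadline.
Profit order: C=55 E=35 F=31 A=23 D=17 B=12
Assign: C→slot 1, E skipped, F→slot 4, A→slot 2, D skipped, B skipped.
Slots: [1:C] [2:A] [4:F]
Profit = 55 + 23 + 31 = 109

109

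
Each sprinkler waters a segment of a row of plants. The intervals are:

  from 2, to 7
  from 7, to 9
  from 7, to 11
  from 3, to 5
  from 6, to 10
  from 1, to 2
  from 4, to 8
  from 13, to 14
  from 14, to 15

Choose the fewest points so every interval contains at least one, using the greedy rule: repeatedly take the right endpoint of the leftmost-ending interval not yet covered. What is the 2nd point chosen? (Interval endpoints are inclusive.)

Sort by right endpoint; whenever an interval is uncovered, place a point at its right end.
Sorted: [1,2] [3,5] [2,7] [4,8] [7,9] [6,10] [7,11] [13,14] [14,15]
{[1,2]} hit by 2; {[3,5],[2,7],[4,8]} hit by 5; {[7,9],[6,10],[7,11]} hit by 9; {[13,14],[14,15]} hit by 14.
Points: 2, 5, 9, 14 (4 total).

5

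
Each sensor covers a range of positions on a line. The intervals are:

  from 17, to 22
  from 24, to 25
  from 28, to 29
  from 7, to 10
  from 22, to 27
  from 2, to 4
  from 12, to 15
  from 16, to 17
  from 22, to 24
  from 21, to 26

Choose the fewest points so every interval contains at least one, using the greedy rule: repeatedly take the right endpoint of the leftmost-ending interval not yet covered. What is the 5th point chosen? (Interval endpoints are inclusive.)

Process intervals by earliest right end; each time one isn't hit yet, stab at its right endpoint.
By right end: [2,4]  [7,10]  [12,15]  [16,17]  [17,22]  [22,24]  [24,25]  [21,26]  [22,27]  [28,29]
[2,4] uncovered → point at 4; [7,10] uncovered → point at 10; [12,15] uncovered → point at 15; [16,17] uncovered → point at 17; [22,24] uncovered → point at 24; [28,29] uncovered → point at 29.
Points: 4, 10, 15, 17, 24, 29 (6 total).

24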